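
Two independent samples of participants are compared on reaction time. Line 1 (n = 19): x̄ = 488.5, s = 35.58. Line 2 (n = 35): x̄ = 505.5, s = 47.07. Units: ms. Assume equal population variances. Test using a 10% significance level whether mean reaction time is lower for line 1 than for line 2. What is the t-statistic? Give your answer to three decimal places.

Let group 1 = line 1, group 2 = line 2. H0: μ_1 = μ_2; H1: μ_1 < μ_2 (two-sample pooled-variance t-test, left-tailed).
s_p² = [(19−1)·35.58² + (35−1)·47.07²]/(19+35−2) = 1886.86
t = (488.5 − 505.5)/√[1886.86·(1/19 + 1/35)] = -1.373
df = n₁ + n₂ − 2 = 52
p-value = P(T ≤ -1.373) ≈ 0.0878
Since p ≈ 0.0878 < α = 0.1, reject H0; the evidence is statistically significant.

-1.373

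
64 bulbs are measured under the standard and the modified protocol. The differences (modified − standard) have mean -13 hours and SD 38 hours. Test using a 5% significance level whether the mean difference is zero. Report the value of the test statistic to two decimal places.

H0: μ_d = 0; H1: μ_d ≠ 0 (paired t-test on the differences, two-sided).
t = d̄/(s_d/√n) = -13/(38/√64) = -2.74
df = n − 1 = 63
Two-sided p-value ≈ 0.008
Since p ≈ 0.008 < α = 0.05, reject H0; the evidence is statistically significant.

-2.74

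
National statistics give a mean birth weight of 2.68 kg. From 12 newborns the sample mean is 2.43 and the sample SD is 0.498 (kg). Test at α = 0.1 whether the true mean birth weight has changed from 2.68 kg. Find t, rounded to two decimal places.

H0: μ = 2.68; H1: μ ≠ 2.68 (one-sample t-test, two-sided).
t = (x̄ − μ₀)/(s/√n) = (2.43 − 2.68)/(0.498/√12) = -1.74
df = n − 1 = 11
Two-sided p-value ≈ 0.110
Since p ≈ 0.110 > α = 0.1, fail to reject H0; the evidence is not statistically significant.

-1.74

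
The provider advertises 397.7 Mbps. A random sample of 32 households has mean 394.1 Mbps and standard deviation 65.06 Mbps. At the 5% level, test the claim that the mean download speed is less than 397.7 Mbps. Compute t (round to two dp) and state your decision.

H0: μ = 397.7; H1: μ < 397.7 (one-sample t-test, left-tailed).
t = (x̄ − μ₀)/(s/√n) = (394.1 − 397.7)/(65.06/√32) = -0.31
df = n − 1 = 31
p-value = P(T ≤ -0.31) ≈ 0.378
Since p ≈ 0.378 > α = 0.05, fail to reject H0; the evidence is not statistically significant.

t = -0.31; fail to reject H0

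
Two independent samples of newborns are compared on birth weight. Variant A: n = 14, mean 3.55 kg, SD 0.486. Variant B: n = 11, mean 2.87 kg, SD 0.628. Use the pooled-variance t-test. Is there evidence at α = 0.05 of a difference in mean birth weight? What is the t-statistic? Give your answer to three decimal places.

Let group 1 = variant A, group 2 = variant B. H0: μ_1 = μ_2; H1: μ_1 ≠ μ_2 (two-sample pooled-variance t-test, two-sided).
s_p² = [(14−1)·0.486² + (11−1)·0.628²]/(14+11−2) = 0.304973
t = (3.55 − 2.87)/√[0.304973·(1/14 + 1/11)] = 3.056
df = n₁ + n₂ − 2 = 23
Two-sided p-value ≈ 0.006
Since p ≈ 0.006 < α = 0.05, reject H0; the data support H1.

3.056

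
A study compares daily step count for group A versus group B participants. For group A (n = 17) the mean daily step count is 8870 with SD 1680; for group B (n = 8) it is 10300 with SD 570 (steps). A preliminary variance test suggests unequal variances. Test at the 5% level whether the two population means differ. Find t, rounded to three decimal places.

Let group 1 = group A, group 2 = group B. H0: μ_1 = μ_2; H1: μ_1 ≠ μ_2 (Welch's two-sample t-test, two-sided).
t = (x̄_1 − x̄_2)/√(s_1²/n_1 + s_2²/n_2) = (8870 − 10300)/√(1680²/17 + 570²/8) = -3.146
Welch–Satterthwaite df ≈ 21.80
Two-sided p-value ≈ 0.005
Since p ≈ 0.005 < α = 0.05, reject H0; the data support H1.

-3.146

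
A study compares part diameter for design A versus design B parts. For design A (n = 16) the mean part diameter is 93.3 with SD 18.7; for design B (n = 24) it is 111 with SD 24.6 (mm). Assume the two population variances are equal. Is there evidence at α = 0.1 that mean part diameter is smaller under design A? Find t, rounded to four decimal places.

-2.4421

Let group 1 = design A, group 2 = design B. H0: μ_1 = μ_2; H1: μ_1 < μ_2 (two-sample pooled-variance t-test, left-tailed).
s_p² = [(16−1)·18.7² + (24−1)·24.6²]/(16+24−2) = 504.317
t = (93.3 − 111)/√[504.317·(1/16 + 1/24)] = -2.4421
df = n₁ + n₂ − 2 = 38
p-value = P(T ≤ -2.4421) ≈ 0.010
Since p ≈ 0.010 < α = 0.1, reject H0; the evidence is statistically significant.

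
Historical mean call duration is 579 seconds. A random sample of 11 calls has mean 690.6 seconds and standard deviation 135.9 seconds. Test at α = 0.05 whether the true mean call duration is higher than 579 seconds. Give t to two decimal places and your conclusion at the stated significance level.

t = 2.72; reject H0

H0: μ = 579; H1: μ > 579 (one-sample t-test, right-tailed).
t = (x̄ − μ₀)/(s/√n) = (690.6 − 579)/(135.9/√11) = 2.72
df = n − 1 = 10
p-value = P(T ≥ 2.72) ≈ 0.011
Since p ≈ 0.011 < α = 0.05, reject H0; the data support H1.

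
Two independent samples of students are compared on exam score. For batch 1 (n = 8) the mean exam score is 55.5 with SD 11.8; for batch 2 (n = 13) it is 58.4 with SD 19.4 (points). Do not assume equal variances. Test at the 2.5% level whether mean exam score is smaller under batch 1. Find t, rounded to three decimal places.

-0.426

Let group 1 = batch 1, group 2 = batch 2. H0: μ_1 = μ_2; H1: μ_1 < μ_2 (Welch's two-sample t-test, left-tailed).
t = (x̄_1 − x̄_2)/√(s_1²/n_1 + s_2²/n_2) = (55.5 − 58.4)/√(11.8²/8 + 19.4²/13) = -0.426
Welch–Satterthwaite df ≈ 19.00
p-value = P(T ≤ -0.426) ≈ 0.337
Since p ≈ 0.337 > α = 0.025, fail to reject H0; the data do not provide sufficient evidence against H0.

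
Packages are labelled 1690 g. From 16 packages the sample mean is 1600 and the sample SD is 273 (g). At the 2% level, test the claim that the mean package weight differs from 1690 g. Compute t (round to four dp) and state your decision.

H0: μ = 1690; H1: μ ≠ 1690 (one-sample t-test, two-sided).
t = (x̄ − μ₀)/(s/√n) = (1600 − 1690)/(273/√16) = -1.3187
df = n − 1 = 15
Two-sided p-value ≈ 0.2071
Since p ≈ 0.2071 > α = 0.02, fail to reject H0; the evidence is not statistically significant.

t = -1.3187; fail to reject H0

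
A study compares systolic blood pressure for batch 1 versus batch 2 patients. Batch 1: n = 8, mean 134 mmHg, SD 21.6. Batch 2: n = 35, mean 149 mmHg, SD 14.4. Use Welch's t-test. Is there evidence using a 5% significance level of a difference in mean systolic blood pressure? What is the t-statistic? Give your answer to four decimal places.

-1.8714

Let group 1 = batch 1, group 2 = batch 2. H0: μ_1 = μ_2; H1: μ_1 ≠ μ_2 (Welch's two-sample t-test, two-sided).
t = (x̄_1 − x̄_2)/√(s_1²/n_1 + s_2²/n_2) = (134 − 149)/√(21.6²/8 + 14.4²/35) = -1.8714
Welch–Satterthwaite df ≈ 8.48
Two-sided p-value ≈ 0.096
Since p ≈ 0.096 > α = 0.05, fail to reject H0; the evidence is not statistically significant.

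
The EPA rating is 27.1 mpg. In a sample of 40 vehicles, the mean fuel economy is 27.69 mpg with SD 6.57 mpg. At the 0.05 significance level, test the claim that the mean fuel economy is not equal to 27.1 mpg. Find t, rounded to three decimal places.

H0: μ = 27.1; H1: μ ≠ 27.1 (one-sample t-test, two-sided).
t = (x̄ − μ₀)/(s/√n) = (27.69 − 27.1)/(6.57/√40) = 0.568
df = n − 1 = 39
Two-sided p-value ≈ 0.573
Since p ≈ 0.573 > α = 0.05, fail to reject H0; the evidence is not statistically significant.

0.568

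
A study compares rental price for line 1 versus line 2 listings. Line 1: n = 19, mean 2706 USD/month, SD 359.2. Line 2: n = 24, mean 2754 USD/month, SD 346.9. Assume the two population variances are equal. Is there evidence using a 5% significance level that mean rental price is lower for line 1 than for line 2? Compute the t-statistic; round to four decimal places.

Let group 1 = line 1, group 2 = line 2. H0: μ_1 = μ_2; H1: μ_1 < μ_2 (two-sample pooled-variance t-test, left-tailed).
s_p² = [(19−1)·359.2² + (24−1)·346.9²]/(19+24−2) = 124153
t = (2706 − 2754)/√[124153·(1/19 + 1/24)] = -0.4436
df = n₁ + n₂ − 2 = 41
p-value = P(T ≤ -0.4436) ≈ 0.330
Since p ≈ 0.330 > α = 0.05, fail to reject H0; the data do not provide sufficient evidence against H0.

-0.4436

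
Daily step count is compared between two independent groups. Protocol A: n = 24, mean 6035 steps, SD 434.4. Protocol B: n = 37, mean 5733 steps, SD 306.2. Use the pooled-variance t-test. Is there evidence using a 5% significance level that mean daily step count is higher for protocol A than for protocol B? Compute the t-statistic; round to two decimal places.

3.19

Let group 1 = protocol A, group 2 = protocol B. H0: μ_1 = μ_2; H1: μ_1 > μ_2 (two-sample pooled-variance t-test, right-tailed).
s_p² = [(24−1)·434.4² + (37−1)·306.2²]/(24+37−2) = 130771
t = (6035 − 5733)/√[130771·(1/24 + 1/37)] = 3.19
df = n₁ + n₂ − 2 = 59
p-value = P(T ≥ 3.19) ≈ 0.001
Since p ≈ 0.001 < α = 0.05, reject H0; the data support H1.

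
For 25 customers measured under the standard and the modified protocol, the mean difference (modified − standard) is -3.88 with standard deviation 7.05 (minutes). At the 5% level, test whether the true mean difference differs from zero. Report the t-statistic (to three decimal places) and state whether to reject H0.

t = -2.752; reject H0

H0: μ_d = 0; H1: μ_d ≠ 0 (paired t-test on the differences, two-sided).
t = d̄/(s_d/√n) = -3.88/(7.05/√25) = -2.752
df = n − 1 = 24
Two-sided p-value ≈ 0.011
Since p ≈ 0.011 < α = 0.05, reject H0; the evidence is statistically significant.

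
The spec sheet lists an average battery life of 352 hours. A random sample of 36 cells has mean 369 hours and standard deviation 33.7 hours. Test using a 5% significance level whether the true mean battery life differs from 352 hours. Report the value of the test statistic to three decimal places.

3.027

H0: μ = 352; H1: μ ≠ 352 (one-sample t-test, two-sided).
t = (x̄ − μ₀)/(s/√n) = (369 − 352)/(33.7/√36) = 3.027
df = n − 1 = 35
Two-sided p-value ≈ 0.005
Since p ≈ 0.005 < α = 0.05, reject H0; the data support H1.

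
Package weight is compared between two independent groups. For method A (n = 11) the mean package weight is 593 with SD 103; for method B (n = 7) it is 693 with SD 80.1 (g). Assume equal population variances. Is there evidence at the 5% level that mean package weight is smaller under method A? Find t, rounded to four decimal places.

Let group 1 = method A, group 2 = method B. H0: μ_1 = μ_2; H1: μ_1 < μ_2 (two-sample pooled-variance t-test, left-tailed).
s_p² = [(11−1)·103² + (7−1)·80.1²]/(11+7−2) = 9036.63
t = (593 − 693)/√[9036.63·(1/11 + 1/7)] = -2.1757
df = n₁ + n₂ − 2 = 16
p-value = P(T ≤ -2.1757) ≈ 0.0225
Since p ≈ 0.0225 < α = 0.05, reject H0; the evidence is statistically significant.

-2.1757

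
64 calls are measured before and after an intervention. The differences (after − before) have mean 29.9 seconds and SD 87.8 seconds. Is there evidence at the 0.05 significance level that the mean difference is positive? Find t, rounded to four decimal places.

H0: μ_d = 0; H1: μ_d > 0 (paired t-test on the differences, right-tailed).
t = d̄/(s_d/√n) = 29.9/(87.8/√64) = 2.7244
df = n − 1 = 63
p-value = P(T ≥ 2.7244) ≈ 0.004
Since p ≈ 0.004 < α = 0.05, reject H0; the evidence is statistically significant.

2.7244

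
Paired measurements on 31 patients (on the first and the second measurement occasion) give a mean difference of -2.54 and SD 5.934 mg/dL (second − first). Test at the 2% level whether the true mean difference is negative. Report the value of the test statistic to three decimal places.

H0: μ_d = 0; H1: μ_d < 0 (paired t-test on the differences, left-tailed).
t = d̄/(s_d/√n) = -2.54/(5.934/√31) = -2.383
df = n − 1 = 30
p-value = P(T ≤ -2.383) ≈ 0.012
Since p ≈ 0.012 < α = 0.02, reject H0; the evidence is statistically significant.

-2.383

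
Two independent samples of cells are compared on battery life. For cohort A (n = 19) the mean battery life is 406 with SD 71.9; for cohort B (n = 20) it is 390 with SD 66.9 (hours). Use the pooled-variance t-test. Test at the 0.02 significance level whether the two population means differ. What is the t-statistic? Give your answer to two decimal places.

Let group 1 = cohort A, group 2 = cohort B. H0: μ_1 = μ_2; H1: μ_1 ≠ μ_2 (two-sample pooled-variance t-test, two-sided).
s_p² = [(19−1)·71.9² + (20−1)·66.9²]/(19+20−2) = 4813.23
t = (406 − 390)/√[4813.23·(1/19 + 1/20)] = 0.72
df = n₁ + n₂ − 2 = 37
Two-sided p-value ≈ 0.4761
Since p ≈ 0.4761 > α = 0.02, fail to reject H0; the data do not provide sufficient evidence against H0.

0.72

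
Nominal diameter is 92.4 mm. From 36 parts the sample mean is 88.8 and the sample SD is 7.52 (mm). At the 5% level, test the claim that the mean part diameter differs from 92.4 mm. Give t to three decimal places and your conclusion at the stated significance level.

H0: μ = 92.4; H1: μ ≠ 92.4 (one-sample t-test, two-sided).
t = (x̄ − μ₀)/(s/√n) = (88.8 − 92.4)/(7.52/√36) = -2.872
df = n − 1 = 35
Two-sided p-value ≈ 0.007
Since p ≈ 0.007 < α = 0.05, reject H0; the data support H1.

t = -2.872; reject H0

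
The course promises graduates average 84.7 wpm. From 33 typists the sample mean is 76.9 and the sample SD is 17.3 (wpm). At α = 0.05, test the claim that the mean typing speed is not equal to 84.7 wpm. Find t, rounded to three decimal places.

H0: μ = 84.7; H1: μ ≠ 84.7 (one-sample t-test, two-sided).
t = (x̄ − μ₀)/(s/√n) = (76.9 − 84.7)/(17.3/√33) = -2.590
df = n − 1 = 32
Two-sided p-value ≈ 0.014
Since p ≈ 0.014 < α = 0.05, reject H0; the data support H1.

-2.590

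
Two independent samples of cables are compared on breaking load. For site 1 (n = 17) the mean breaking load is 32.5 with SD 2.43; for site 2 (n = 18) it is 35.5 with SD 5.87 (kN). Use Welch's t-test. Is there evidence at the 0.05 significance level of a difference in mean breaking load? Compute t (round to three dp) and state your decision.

t = -1.995; fail to reject H0

Let group 1 = site 1, group 2 = site 2. H0: μ_1 = μ_2; H1: μ_1 ≠ μ_2 (Welch's two-sample t-test, two-sided).
t = (x̄_1 − x̄_2)/√(s_1²/n_1 + s_2²/n_2) = (32.5 − 35.5)/√(2.43²/17 + 5.87²/18) = -1.995
Welch–Satterthwaite df ≈ 22.93
Two-sided p-value ≈ 0.058
Since p ≈ 0.058 > α = 0.05, fail to reject H0; the evidence is not statistically significant.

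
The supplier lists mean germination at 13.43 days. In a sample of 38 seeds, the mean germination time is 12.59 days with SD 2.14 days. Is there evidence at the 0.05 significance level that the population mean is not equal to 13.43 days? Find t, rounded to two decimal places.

H0: μ = 13.43; H1: μ ≠ 13.43 (one-sample t-test, two-sided).
t = (x̄ − μ₀)/(s/√n) = (12.59 − 13.43)/(2.14/√38) = -2.42
df = n − 1 = 37
Two-sided p-value ≈ 0.021
Since p ≈ 0.021 < α = 0.05, reject H0; the data support H1.

-2.42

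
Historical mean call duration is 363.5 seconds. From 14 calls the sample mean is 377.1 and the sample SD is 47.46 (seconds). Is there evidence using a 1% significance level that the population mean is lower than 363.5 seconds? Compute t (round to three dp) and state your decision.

t = 1.072; fail to reject H0

H0: μ = 363.5; H1: μ < 363.5 (one-sample t-test, left-tailed).
t = (x̄ − μ₀)/(s/√n) = (377.1 − 363.5)/(47.46/√14) = 1.072
df = n − 1 = 13
p-value = P(T ≤ 1.072) ≈ 0.848
Since p ≈ 0.848 > α = 0.01, fail to reject H0; the data do not provide sufficient evidence against H0.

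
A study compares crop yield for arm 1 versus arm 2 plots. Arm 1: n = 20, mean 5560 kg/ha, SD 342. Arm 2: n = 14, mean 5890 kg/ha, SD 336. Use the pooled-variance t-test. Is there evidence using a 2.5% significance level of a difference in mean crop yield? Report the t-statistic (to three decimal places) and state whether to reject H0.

Let group 1 = arm 1, group 2 = arm 2. H0: μ_1 = μ_2; H1: μ_1 ≠ μ_2 (two-sample pooled-variance t-test, two-sided).
s_p² = [(20−1)·342² + (14−1)·336²]/(20+14−2) = 115311
t = (5560 − 5890)/√[115311·(1/20 + 1/14)] = -2.789
df = n₁ + n₂ − 2 = 32
Two-sided p-value ≈ 0.009
Since p ≈ 0.009 < α = 0.025, reject H0; the evidence is statistically significant.

t = -2.789; reject H0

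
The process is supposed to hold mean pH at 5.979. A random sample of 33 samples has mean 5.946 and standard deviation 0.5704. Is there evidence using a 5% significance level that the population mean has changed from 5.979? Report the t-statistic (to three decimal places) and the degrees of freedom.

t = -0.332, df = 32

H0: μ = 5.979; H1: μ ≠ 5.979 (one-sample t-test, two-sided).
t = (x̄ − μ₀)/(s/√n) = (5.946 − 5.979)/(0.5704/√33) = -0.332
df = n − 1 = 32
Two-sided p-value ≈ 0.7418
Since p ≈ 0.7418 > α = 0.05, fail to reject H0; the evidence is not statistically significant.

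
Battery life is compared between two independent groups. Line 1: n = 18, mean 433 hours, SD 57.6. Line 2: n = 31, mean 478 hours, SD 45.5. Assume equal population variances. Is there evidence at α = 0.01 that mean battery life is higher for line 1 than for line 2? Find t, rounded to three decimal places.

-3.024

Let group 1 = line 1, group 2 = line 2. H0: μ_1 = μ_2; H1: μ_1 > μ_2 (two-sample pooled-variance t-test, right-tailed).
s_p² = [(18−1)·57.6² + (31−1)·45.5²]/(18+31−2) = 2521.48
t = (433 − 478)/√[2521.48·(1/18 + 1/31)] = -3.024
df = n₁ + n₂ − 2 = 47
p-value = P(T ≥ -3.024) ≈ 0.998
Since p ≈ 0.998 > α = 0.01, fail to reject H0; the evidence is not statistically significant.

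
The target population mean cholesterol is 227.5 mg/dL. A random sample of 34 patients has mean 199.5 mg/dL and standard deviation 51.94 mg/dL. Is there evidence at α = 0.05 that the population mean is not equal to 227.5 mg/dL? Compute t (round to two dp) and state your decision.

H0: μ = 227.5; H1: μ ≠ 227.5 (one-sample t-test, two-sided).
t = (x̄ − μ₀)/(s/√n) = (199.5 − 227.5)/(51.94/√34) = -3.14
df = n − 1 = 33
Two-sided p-value ≈ 0.0035
Since p ≈ 0.0035 < α = 0.05, reject H0; the data support H1.

t = -3.14; reject H0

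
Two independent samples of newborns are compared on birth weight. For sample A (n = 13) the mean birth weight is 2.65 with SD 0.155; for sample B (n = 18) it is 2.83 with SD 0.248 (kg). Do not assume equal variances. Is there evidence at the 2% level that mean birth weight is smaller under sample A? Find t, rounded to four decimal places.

Let group 1 = sample A, group 2 = sample B. H0: μ_1 = μ_2; H1: μ_1 < μ_2 (Welch's two-sample t-test, left-tailed).
t = (x̄_1 − x̄_2)/√(s_1²/n_1 + s_2²/n_2) = (2.65 − 2.83)/√(0.155²/13 + 0.248²/18) = -2.4807
Welch–Satterthwaite df ≈ 28.54
p-value = P(T ≤ -2.4807) ≈ 0.010
Since p ≈ 0.010 < α = 0.02, reject H0; the evidence is statistically significant.

-2.4807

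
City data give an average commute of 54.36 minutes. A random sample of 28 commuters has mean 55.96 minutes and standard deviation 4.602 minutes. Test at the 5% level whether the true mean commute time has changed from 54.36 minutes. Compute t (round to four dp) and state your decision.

t = 1.8397; fail to reject H0

H0: μ = 54.36; H1: μ ≠ 54.36 (one-sample t-test, two-sided).
t = (x̄ − μ₀)/(s/√n) = (55.96 − 54.36)/(4.602/√28) = 1.8397
df = n − 1 = 27
Two-sided p-value ≈ 0.0768
Since p ≈ 0.0768 > α = 0.05, fail to reject H0; the evidence is not statistically significant.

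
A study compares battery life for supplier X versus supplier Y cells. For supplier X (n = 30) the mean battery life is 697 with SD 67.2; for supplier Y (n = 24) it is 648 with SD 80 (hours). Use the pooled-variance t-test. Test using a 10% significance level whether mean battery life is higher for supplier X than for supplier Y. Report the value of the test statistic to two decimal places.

2.45

Let group 1 = supplier X, group 2 = supplier Y. H0: μ_1 = μ_2; H1: μ_1 > μ_2 (two-sample pooled-variance t-test, right-tailed).
s_p² = [(30−1)·67.2² + (24−1)·80²]/(30+24−2) = 5349.22
t = (697 − 648)/√[5349.22·(1/30 + 1/24)] = 2.45
df = n₁ + n₂ − 2 = 52
p-value = P(T ≥ 2.45) ≈ 0.009
Since p ≈ 0.009 < α = 0.1, reject H0; the data support H1.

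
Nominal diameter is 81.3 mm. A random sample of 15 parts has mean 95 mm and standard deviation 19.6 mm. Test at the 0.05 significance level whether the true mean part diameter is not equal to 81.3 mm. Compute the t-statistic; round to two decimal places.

2.71

H0: μ = 81.3; H1: μ ≠ 81.3 (one-sample t-test, two-sided).
t = (x̄ − μ₀)/(s/√n) = (95 − 81.3)/(19.6/√15) = 2.71
df = n − 1 = 14
Two-sided p-value ≈ 0.0170
Since p ≈ 0.0170 < α = 0.05, reject H0; the data support H1.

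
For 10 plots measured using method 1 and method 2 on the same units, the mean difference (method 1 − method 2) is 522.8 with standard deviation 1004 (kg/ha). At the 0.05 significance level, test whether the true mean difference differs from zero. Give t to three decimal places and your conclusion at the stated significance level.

H0: μ_d = 0; H1: μ_d ≠ 0 (paired t-test on the differences, two-sided).
t = d̄/(s_d/√n) = 522.8/(1004/√10) = 1.647
df = n − 1 = 9
Two-sided p-value ≈ 0.134
Since p ≈ 0.134 > α = 0.05, fail to reject H0; the evidence is not statistically significant.

t = 1.647; fail to reject H0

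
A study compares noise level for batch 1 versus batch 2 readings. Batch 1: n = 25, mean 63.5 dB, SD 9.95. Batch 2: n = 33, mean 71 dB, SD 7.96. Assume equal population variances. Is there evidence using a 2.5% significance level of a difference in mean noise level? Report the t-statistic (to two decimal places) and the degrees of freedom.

t = -3.19, df = 56

Let group 1 = batch 1, group 2 = batch 2. H0: μ_1 = μ_2; H1: μ_1 ≠ μ_2 (two-sample pooled-variance t-test, two-sided).
s_p² = [(25−1)·9.95² + (33−1)·7.96²]/(25+33−2) = 78.6363
t = (63.5 − 71)/√[78.6363·(1/25 + 1/33)] = -3.19
df = n₁ + n₂ − 2 = 56
Two-sided p-value ≈ 0.002
Since p ≈ 0.002 < α = 0.025, reject H0; the evidence is statistically significant.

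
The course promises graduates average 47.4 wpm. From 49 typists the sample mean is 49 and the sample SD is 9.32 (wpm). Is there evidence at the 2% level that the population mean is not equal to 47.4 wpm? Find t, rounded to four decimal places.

1.2017

H0: μ = 47.4; H1: μ ≠ 47.4 (one-sample t-test, two-sided).
t = (x̄ − μ₀)/(s/√n) = (49 − 47.4)/(9.32/√49) = 1.2017
df = n − 1 = 48
Two-sided p-value ≈ 0.2354
Since p ≈ 0.2354 > α = 0.02, fail to reject H0; the data do not provide sufficient evidence against H0.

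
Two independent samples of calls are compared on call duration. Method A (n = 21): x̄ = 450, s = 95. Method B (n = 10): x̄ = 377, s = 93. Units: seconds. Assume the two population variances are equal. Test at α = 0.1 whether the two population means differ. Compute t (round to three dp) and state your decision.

t = 2.013; reject H0

Let group 1 = method A, group 2 = method B. H0: μ_1 = μ_2; H1: μ_1 ≠ μ_2 (two-sample pooled-variance t-test, two-sided).
s_p² = [(21−1)·95² + (10−1)·93²]/(21+10−2) = 8908.31
t = (450 − 377)/√[8908.31·(1/21 + 1/10)] = 2.013
df = n₁ + n₂ − 2 = 29
Two-sided p-value ≈ 0.0535
Since p ≈ 0.0535 < α = 0.1, reject H0; the data support H1.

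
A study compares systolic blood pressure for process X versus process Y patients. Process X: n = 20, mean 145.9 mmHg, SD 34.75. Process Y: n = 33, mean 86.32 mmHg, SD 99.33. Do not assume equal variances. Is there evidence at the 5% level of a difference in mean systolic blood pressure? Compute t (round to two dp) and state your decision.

t = 3.14; reject H0

Let group 1 = process X, group 2 = process Y. H0: μ_1 = μ_2; H1: μ_1 ≠ μ_2 (Welch's two-sample t-test, two-sided).
t = (x̄_1 − x̄_2)/√(s_1²/n_1 + s_2²/n_2) = (145.9 − 86.32)/√(34.75²/20 + 99.33²/33) = 3.14
Welch–Satterthwaite df ≈ 43.26
Two-sided p-value ≈ 0.003
Since p ≈ 0.003 < α = 0.05, reject H0; the data support H1.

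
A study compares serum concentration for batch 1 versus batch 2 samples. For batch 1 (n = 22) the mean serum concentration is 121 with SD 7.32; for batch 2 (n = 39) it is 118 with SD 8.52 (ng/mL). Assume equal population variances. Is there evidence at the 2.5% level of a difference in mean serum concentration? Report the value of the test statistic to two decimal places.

Let group 1 = batch 1, group 2 = batch 2. H0: μ_1 = μ_2; H1: μ_1 ≠ μ_2 (two-sample pooled-variance t-test, two-sided).
s_p² = [(22−1)·7.32² + (39−1)·8.52²]/(22+39−2) = 65.8248
t = (121 − 118)/√[65.8248·(1/22 + 1/39)] = 1.39
df = n₁ + n₂ − 2 = 59
Two-sided p-value ≈ 0.171
Since p ≈ 0.171 > α = 0.025, fail to reject H0; the data do not provide sufficient evidence against H0.

1.39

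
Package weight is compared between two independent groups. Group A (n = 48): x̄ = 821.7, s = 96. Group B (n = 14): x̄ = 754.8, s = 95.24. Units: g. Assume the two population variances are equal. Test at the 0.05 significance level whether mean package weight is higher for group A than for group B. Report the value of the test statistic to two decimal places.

2.30

Let group 1 = group A, group 2 = group B. H0: μ_1 = μ_2; H1: μ_1 > μ_2 (two-sample pooled-variance t-test, right-tailed).
s_p² = [(48−1)·96² + (14−1)·95.24²]/(48+14−2) = 9184.51
t = (821.7 − 754.8)/√[9184.51·(1/48 + 1/14)] = 2.30
df = n₁ + n₂ − 2 = 60
p-value = P(T ≥ 2.30) ≈ 0.0125
Since p ≈ 0.0125 < α = 0.05, reject H0; the data support H1.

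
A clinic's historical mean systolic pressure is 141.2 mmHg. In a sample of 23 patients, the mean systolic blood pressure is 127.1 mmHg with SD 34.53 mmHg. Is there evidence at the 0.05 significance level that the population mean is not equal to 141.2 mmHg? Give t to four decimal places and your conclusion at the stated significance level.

H0: μ = 141.2; H1: μ ≠ 141.2 (one-sample t-test, two-sided).
t = (x̄ − μ₀)/(s/√n) = (127.1 − 141.2)/(34.53/√23) = -1.9583
df = n − 1 = 22
Two-sided p-value ≈ 0.0630
Since p ≈ 0.0630 > α = 0.05, fail to reject H0; the evidence is not statistically significant.

t = -1.9583; fail to reject H0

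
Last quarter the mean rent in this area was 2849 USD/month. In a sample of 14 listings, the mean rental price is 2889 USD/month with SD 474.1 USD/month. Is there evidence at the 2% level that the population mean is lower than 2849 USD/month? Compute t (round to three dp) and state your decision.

H0: μ = 2849; H1: μ < 2849 (one-sample t-test, left-tailed).
t = (x̄ − μ₀)/(s/√n) = (2889 − 2849)/(474.1/√14) = 0.316
df = n − 1 = 13
p-value = P(T ≤ 0.316) ≈ 0.6214
Since p ≈ 0.6214 > α = 0.02, fail to reject H0; the data do not provide sufficient evidence against H0.

t = 0.316; fail to reject H0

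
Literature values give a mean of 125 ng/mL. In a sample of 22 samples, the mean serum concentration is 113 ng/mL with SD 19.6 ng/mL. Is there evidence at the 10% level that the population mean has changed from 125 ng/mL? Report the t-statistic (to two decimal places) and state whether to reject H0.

H0: μ = 125; H1: μ ≠ 125 (one-sample t-test, two-sided).
t = (x̄ − μ₀)/(s/√n) = (113 − 125)/(19.6/√22) = -2.87
df = n − 1 = 21
Two-sided p-value ≈ 0.0091
Since p ≈ 0.0091 < α = 0.1, reject H0; the data support H1.

t = -2.87; reject H0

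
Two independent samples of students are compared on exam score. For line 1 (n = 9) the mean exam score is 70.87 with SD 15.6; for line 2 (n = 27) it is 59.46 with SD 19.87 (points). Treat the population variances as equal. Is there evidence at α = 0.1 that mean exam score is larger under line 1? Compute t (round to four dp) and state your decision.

t = 1.5642; reject H0

Let group 1 = line 1, group 2 = line 2. H0: μ_1 = μ_2; H1: μ_1 > μ_2 (two-sample pooled-variance t-test, right-tailed).
s_p² = [(9−1)·15.6² + (27−1)·19.87²]/(9+27−2) = 359.18
t = (70.87 − 59.46)/√[359.18·(1/9 + 1/27)] = 1.5642
df = n₁ + n₂ − 2 = 34
p-value = P(T ≥ 1.5642) ≈ 0.064
Since p ≈ 0.064 < α = 0.1, reject H0; the data support H1.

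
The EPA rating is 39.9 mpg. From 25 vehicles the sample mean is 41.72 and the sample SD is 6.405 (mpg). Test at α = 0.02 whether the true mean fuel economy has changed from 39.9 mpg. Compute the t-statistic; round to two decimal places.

H0: μ = 39.9; H1: μ ≠ 39.9 (one-sample t-test, two-sided).
t = (x̄ − μ₀)/(s/√n) = (41.72 − 39.9)/(6.405/√25) = 1.42
df = n − 1 = 24
Two-sided p-value ≈ 0.1682
Since p ≈ 0.1682 > α = 0.02, fail to reject H0; the evidence is not statistically significant.

1.42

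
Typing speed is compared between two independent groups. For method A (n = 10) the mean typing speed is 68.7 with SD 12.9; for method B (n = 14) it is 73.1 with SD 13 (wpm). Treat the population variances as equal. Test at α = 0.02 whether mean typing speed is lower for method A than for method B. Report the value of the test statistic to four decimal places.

-0.8200

Let group 1 = method A, group 2 = method B. H0: μ_1 = μ_2; H1: μ_1 < μ_2 (two-sample pooled-variance t-test, left-tailed).
s_p² = [(10−1)·12.9² + (14−1)·13²]/(10+14−2) = 167.94
t = (68.7 − 73.1)/√[167.94·(1/10 + 1/14)] = -0.8200
df = n₁ + n₂ − 2 = 22
p-value = P(T ≤ -0.8200) ≈ 0.210
Since p ≈ 0.210 > α = 0.02, fail to reject H0; the evidence is not statistically significant.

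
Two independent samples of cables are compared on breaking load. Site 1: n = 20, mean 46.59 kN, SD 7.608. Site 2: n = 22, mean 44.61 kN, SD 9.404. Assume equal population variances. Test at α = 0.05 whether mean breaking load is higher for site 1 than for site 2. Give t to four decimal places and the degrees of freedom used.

t = 0.7454, df = 40

Let group 1 = site 1, group 2 = site 2. H0: μ_1 = μ_2; H1: μ_1 > μ_2 (two-sample pooled-variance t-test, right-tailed).
s_p² = [(20−1)·7.608² + (22−1)·9.404²]/(20+22−2) = 73.9223
t = (46.59 − 44.61)/√[73.9223·(1/20 + 1/22)] = 0.7454
df = n₁ + n₂ − 2 = 40
p-value = P(T ≥ 0.7454) ≈ 0.2302
Since p ≈ 0.2302 > α = 0.05, fail to reject H0; the data do not provide sufficient evidence against H0.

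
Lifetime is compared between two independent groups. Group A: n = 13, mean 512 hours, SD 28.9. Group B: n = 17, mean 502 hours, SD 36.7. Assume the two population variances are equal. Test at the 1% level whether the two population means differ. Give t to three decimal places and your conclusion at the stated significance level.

t = 0.808; fail to reject H0

Let group 1 = group A, group 2 = group B. H0: μ_1 = μ_2; H1: μ_1 ≠ μ_2 (two-sample pooled-variance t-test, two-sided).
s_p² = [(13−1)·28.9² + (17−1)·36.7²]/(13+17−2) = 1127.6
t = (512 − 502)/√[1127.6·(1/13 + 1/17)] = 0.808
df = n₁ + n₂ − 2 = 28
Two-sided p-value ≈ 0.426
Since p ≈ 0.426 > α = 0.01, fail to reject H0; the evidence is not statistically significant.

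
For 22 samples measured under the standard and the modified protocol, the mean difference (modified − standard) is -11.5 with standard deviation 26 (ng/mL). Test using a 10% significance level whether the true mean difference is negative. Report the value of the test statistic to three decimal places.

-2.075

H0: μ_d = 0; H1: μ_d < 0 (paired t-test on the differences, left-tailed).
t = d̄/(s_d/√n) = -11.5/(26/√22) = -2.075
df = n − 1 = 21
p-value = P(T ≤ -2.075) ≈ 0.0253
Since p ≈ 0.0253 < α = 0.1, reject H0; the data support H1.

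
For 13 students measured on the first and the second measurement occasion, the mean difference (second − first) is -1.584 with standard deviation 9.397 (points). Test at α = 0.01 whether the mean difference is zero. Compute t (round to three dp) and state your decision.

t = -0.608; fail to reject H0

H0: μ_d = 0; H1: μ_d ≠ 0 (paired t-test on the differences, two-sided).
t = d̄/(s_d/√n) = -1.584/(9.397/√13) = -0.608
df = n − 1 = 12
Two-sided p-value ≈ 0.5547
Since p ≈ 0.5547 > α = 0.01, fail to reject H0; the evidence is not statistically significant.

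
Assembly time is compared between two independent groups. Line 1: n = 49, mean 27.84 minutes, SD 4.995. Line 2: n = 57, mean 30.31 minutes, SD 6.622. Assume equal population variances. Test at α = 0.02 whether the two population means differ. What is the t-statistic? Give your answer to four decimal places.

Let group 1 = line 1, group 2 = line 2. H0: μ_1 = μ_2; H1: μ_1 ≠ μ_2 (two-sample pooled-variance t-test, two-sided).
s_p² = [(49−1)·4.995² + (57−1)·6.622²]/(49+57−2) = 35.1274
t = (27.84 − 30.31)/√[35.1274·(1/49 + 1/57)] = -2.1392
df = n₁ + n₂ − 2 = 104
Two-sided p-value ≈ 0.0348
Since p ≈ 0.0348 > α = 0.02, fail to reject H0; the data do not provide sufficient evidence against H0.

-2.1392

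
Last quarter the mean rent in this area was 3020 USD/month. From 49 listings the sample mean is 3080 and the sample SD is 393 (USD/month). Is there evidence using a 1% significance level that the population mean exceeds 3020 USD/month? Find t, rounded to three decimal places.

1.069

H0: μ = 3020; H1: μ > 3020 (one-sample t-test, right-tailed).
t = (x̄ − μ₀)/(s/√n) = (3080 − 3020)/(393/√49) = 1.069
df = n − 1 = 48
p-value = P(T ≥ 1.069) ≈ 0.1453
Since p ≈ 0.1453 > α = 0.01, fail to reject H0; the evidence is not statistically significant.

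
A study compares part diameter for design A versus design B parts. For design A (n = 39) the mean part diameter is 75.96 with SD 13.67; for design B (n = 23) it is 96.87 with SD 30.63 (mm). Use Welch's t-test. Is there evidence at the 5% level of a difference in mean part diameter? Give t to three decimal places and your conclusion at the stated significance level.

t = -3.097; reject H0

Let group 1 = design A, group 2 = design B. H0: μ_1 = μ_2; H1: μ_1 ≠ μ_2 (Welch's two-sample t-test, two-sided).
t = (x̄_1 − x̄_2)/√(s_1²/n_1 + s_2²/n_2) = (75.96 − 96.87)/√(13.67²/39 + 30.63²/23) = -3.097
Welch–Satterthwaite df ≈ 27.25
Two-sided p-value ≈ 0.004
Since p ≈ 0.004 < α = 0.05, reject H0; the evidence is statistically significant.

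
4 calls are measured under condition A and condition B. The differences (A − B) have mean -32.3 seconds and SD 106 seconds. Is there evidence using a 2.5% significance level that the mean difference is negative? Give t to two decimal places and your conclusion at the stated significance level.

t = -0.61; fail to reject H0

H0: μ_d = 0; H1: μ_d < 0 (paired t-test on the differences, left-tailed).
t = d̄/(s_d/√n) = -32.3/(106/√4) = -0.61
df = n − 1 = 3
p-value = P(T ≤ -0.61) ≈ 0.2926
Since p ≈ 0.2926 > α = 0.025, fail to reject H0; the data do not provide sufficient evidence against H0.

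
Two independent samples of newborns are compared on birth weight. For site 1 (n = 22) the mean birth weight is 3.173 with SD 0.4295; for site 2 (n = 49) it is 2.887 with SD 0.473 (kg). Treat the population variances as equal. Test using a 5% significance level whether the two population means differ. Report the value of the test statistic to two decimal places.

Let group 1 = site 1, group 2 = site 2. H0: μ_1 = μ_2; H1: μ_1 ≠ μ_2 (two-sample pooled-variance t-test, two-sided).
s_p² = [(22−1)·0.4295² + (49−1)·0.473²]/(22+49−2) = 0.211781
t = (3.173 − 2.887)/√[0.211781·(1/22 + 1/49)] = 2.42
df = n₁ + n₂ − 2 = 69
Two-sided p-value ≈ 0.0181
Since p ≈ 0.0181 < α = 0.05, reject H0; the evidence is statistically significant.

2.42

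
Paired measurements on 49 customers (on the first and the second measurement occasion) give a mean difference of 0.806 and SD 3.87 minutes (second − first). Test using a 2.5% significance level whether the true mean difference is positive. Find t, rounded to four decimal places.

H0: μ_d = 0; H1: μ_d > 0 (paired t-test on the differences, right-tailed).
t = d̄/(s_d/√n) = 0.806/(3.87/√49) = 1.4579
df = n − 1 = 48
p-value = P(T ≥ 1.4579) ≈ 0.0757
Since p ≈ 0.0757 > α = 0.025, fail to reject H0; the data do not provide sufficient evidence against H0.

1.4579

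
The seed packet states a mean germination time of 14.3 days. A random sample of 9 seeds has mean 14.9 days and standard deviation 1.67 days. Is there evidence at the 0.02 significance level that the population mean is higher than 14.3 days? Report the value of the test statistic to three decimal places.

1.078

H0: μ = 14.3; H1: μ > 14.3 (one-sample t-test, right-tailed).
t = (x̄ − μ₀)/(s/√n) = (14.9 − 14.3)/(1.67/√9) = 1.078
df = n − 1 = 8
p-value = P(T ≥ 1.078) ≈ 0.156
Since p ≈ 0.156 > α = 0.02, fail to reject H0; the evidence is not statistically significant.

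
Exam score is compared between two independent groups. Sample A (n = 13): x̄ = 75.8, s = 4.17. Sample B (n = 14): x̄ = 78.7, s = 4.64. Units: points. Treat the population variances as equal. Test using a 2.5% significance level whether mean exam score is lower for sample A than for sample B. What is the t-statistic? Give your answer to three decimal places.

Let group 1 = sample A, group 2 = sample B. H0: μ_1 = μ_2; H1: μ_1 < μ_2 (two-sample pooled-variance t-test, left-tailed).
s_p² = [(13−1)·4.17² + (14−1)·4.64²]/(13+14−2) = 19.5421
t = (75.8 − 78.7)/√[19.5421·(1/13 + 1/14)] = -1.703
df = n₁ + n₂ − 2 = 25
p-value = P(T ≤ -1.703) ≈ 0.0505
Since p ≈ 0.0505 > α = 0.025, fail to reject H0; the evidence is not statistically significant.

-1.703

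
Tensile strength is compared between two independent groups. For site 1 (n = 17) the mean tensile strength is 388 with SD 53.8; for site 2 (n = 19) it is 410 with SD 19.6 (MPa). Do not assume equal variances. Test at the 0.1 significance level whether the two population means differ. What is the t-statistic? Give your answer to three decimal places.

Let group 1 = site 1, group 2 = site 2. H0: μ_1 = μ_2; H1: μ_1 ≠ μ_2 (Welch's two-sample t-test, two-sided).
t = (x̄_1 − x̄_2)/√(s_1²/n_1 + s_2²/n_2) = (388 − 410)/√(53.8²/17 + 19.6²/19) = -1.594
Welch–Satterthwaite df ≈ 19.78
Two-sided p-value ≈ 0.127
Since p ≈ 0.127 > α = 0.1, fail to reject H0; the data do not provide sufficient evidence against H0.

-1.594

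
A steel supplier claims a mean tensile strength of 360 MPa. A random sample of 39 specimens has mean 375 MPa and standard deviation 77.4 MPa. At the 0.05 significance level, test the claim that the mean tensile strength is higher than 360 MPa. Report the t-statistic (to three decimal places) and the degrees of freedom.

t = 1.210, df = 38

H0: μ = 360; H1: μ > 360 (one-sample t-test, right-tailed).
t = (x̄ − μ₀)/(s/√n) = (375 − 360)/(77.4/√39) = 1.210
df = n − 1 = 38
p-value = P(T ≥ 1.210) ≈ 0.1168
Since p ≈ 0.1168 > α = 0.05, fail to reject H0; the data do not provide sufficient evidence against H0.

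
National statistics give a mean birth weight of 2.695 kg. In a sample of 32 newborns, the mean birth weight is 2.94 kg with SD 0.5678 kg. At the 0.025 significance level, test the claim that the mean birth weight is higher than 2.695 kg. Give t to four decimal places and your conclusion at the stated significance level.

t = 2.4409; reject H0

H0: μ = 2.695; H1: μ > 2.695 (one-sample t-test, right-tailed).
t = (x̄ − μ₀)/(s/√n) = (2.94 − 2.695)/(0.5678/√32) = 2.4409
df = n − 1 = 31
p-value = P(T ≥ 2.4409) ≈ 0.010
Since p ≈ 0.010 < α = 0.025, reject H0; the evidence is statistically significant.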